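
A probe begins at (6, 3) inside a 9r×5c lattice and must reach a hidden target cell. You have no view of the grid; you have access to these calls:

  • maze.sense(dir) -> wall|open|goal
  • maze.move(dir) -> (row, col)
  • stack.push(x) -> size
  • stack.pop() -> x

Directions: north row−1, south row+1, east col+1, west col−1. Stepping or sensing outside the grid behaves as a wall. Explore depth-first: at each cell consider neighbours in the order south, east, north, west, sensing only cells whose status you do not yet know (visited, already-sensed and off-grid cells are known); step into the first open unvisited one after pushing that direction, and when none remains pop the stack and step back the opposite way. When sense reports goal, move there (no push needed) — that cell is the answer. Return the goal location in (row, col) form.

·→ sense(dir→south)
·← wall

·→ sense(dir→east)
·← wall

·→ sense(dir→north)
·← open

·→ push(x→north)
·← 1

·→ move(dir→north)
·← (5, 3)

·→ sense(dir→east)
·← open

·→ push(x→east)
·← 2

·→ move(dir→east)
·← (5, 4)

·→ sense(dir→north)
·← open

·→ push(x→north)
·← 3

·→ move(dir→north)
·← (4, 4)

·→ sense(dir→north)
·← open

·→ push(x→north)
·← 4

·→ move(dir→north)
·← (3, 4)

·→ sense(dir→north)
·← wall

·→ sense(dir→west)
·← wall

·→ pop()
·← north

·→ move(dir→south)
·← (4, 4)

·→ sense(dir→west)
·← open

·→ push(x→west)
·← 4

·→ move(dir→west)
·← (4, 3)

·→ sense(dir→west)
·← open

·→ push(x→west)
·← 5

·→ move(dir→west)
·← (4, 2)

·→ sense(dir→south)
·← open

·→ push(x→south)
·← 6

·→ move(dir→south)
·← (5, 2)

·→ sense(dir→south)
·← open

·→ push(x→south)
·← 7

·→ move(dir→south)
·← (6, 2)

·→ sense(dir→south)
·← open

·→ push(x→south)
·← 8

·→ move(dir→south)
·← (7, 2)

·→ sense(dir→south)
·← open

·→ push(x→south)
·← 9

·→ move(dir→south)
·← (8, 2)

·→ sense(dir→east)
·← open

·→ push(x→east)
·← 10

·→ move(dir→east)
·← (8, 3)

·→ sense(dir→east)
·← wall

·→ pop()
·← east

·→ move(dir→west)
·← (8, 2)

·→ sense(dir→west)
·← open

·→ push(x→west)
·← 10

·→ move(dir→west)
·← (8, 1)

·→ sense(dir→north)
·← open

·→ push(x→north)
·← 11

·→ move(dir→north)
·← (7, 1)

·→ sense(dir→north)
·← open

·→ push(x→north)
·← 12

·→ move(dir→north)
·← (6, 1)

·→ sense(dir→north)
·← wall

·→ sense(dir→west)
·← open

·→ push(x→west)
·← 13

·→ move(dir→west)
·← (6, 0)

·→ sense(dir→south)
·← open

·→ push(x→south)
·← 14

·→ move(dir→south)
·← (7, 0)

·→ sense(dir→south)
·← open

·→ push(x→south)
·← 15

·→ move(dir→south)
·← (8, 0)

·→ pop()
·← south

·→ move(dir→north)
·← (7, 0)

·→ pop()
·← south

·→ move(dir→north)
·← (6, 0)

·→ sense(dir→north)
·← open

·→ push(x→north)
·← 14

·→ move(dir→north)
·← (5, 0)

·→ sense(dir→north)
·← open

·→ push(x→north)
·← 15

·→ move(dir→north)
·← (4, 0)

·→ sense(dir→east)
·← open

·→ push(x→east)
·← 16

·→ move(dir→east)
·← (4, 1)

·→ sense(dir→north)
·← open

·→ push(x→north)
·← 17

·→ move(dir→north)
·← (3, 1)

·→ sense(dir→east)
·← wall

·→ sense(dir→north)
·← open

·→ push(x→north)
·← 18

·→ move(dir→north)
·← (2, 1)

·→ sense(dir→east)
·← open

·→ push(x→east)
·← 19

·→ move(dir→east)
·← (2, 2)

·→ sense(dir→east)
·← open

·→ push(x→east)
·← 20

·→ move(dir→east)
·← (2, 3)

·→ sense(dir→north)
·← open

·→ push(x→north)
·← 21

·→ move(dir→north)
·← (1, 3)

·→ sense(dir→east)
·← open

·→ push(x→east)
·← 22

·→ move(dir→east)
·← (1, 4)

·→ sense(dir→north)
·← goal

·→ move(dir→north)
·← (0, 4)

Answer: (0, 4)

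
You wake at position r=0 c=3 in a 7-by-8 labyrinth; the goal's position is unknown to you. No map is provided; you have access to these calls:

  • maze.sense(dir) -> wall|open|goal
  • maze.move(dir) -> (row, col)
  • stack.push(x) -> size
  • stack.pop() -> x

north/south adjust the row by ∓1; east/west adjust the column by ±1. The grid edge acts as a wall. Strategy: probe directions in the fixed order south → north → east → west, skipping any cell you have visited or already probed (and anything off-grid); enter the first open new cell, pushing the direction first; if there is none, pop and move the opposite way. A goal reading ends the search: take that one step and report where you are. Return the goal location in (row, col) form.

I call maze.sense passing south, : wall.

I try maze.sense passing east, → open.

I try stack.push passing east, and get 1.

I call maze.move passing east, and get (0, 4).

Calling maze.sense passing south, : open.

Next I call stack.push passing south, which returns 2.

I use maze.move passing south, and get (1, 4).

Calling maze.sense passing south, → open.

Using stack.push passing south, and observe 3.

Using maze.move passing south, : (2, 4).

I call maze.sense passing south, and get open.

Now I run stack.push passing south, and observe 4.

Calling maze.move passing south, giving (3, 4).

I try maze.sense passing south, giving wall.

Invoking maze.sense passing east, and get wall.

Using maze.sense passing west, which returns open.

I call stack.push passing west, and get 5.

Next I call maze.move passing west, → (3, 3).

I try maze.sense passing south, yielding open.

Invoking stack.push passing south, and observe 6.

Invoking maze.move passing south, giving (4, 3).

Next I call maze.sense passing south, — result: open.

I run stack.push passing south, and observe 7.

Now I run maze.move passing south, and observe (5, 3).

I call maze.sense passing south, : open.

I try stack.push passing south, and observe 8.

I call maze.move passing south, : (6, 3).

Now I run maze.sense passing east, : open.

Then stack.push passing east, which returns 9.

I use maze.move passing east, — result: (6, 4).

Then maze.sense passing north, giving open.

I try stack.push passing north, — result: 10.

I use maze.move passing north, → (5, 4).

Then maze.sense passing east, giving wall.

Calling stack.pop(), and observe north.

I try maze.move passing south, yielding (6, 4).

Invoking maze.sense passing east, and see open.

Now I run stack.push passing east, : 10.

I call maze.move passing east, → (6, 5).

I call maze.sense passing east, and observe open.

Invoking stack.push passing east, : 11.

I try maze.move passing east, → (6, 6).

Using maze.sense passing north, → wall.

Calling maze.sense passing east, yielding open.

I invoke stack.push passing east, giving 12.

Now I run maze.move passing east, which returns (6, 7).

Next I call maze.sense passing north, which returns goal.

I run maze.move passing north, and observe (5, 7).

Answer: (5, 7)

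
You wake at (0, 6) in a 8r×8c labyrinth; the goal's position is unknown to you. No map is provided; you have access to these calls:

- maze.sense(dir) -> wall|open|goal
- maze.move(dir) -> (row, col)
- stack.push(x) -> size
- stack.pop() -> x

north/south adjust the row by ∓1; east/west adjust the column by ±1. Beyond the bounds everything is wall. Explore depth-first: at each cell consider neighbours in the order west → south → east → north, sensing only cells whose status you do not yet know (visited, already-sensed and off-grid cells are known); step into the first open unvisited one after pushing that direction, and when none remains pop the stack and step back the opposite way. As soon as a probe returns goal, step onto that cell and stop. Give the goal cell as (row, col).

! 1. maze.sense(dir=west) ~> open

! 2. stack.push(x=west) ~> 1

! 3. maze.move(dir=west) ~> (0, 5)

! 4. maze.sense(dir=west) ~> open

! 5. stack.push(x=west) ~> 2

! 6. maze.move(dir=west) ~> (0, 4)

! 7. maze.sense(dir=west) ~> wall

! 8. maze.sense(dir=south) ~> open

! 9. stack.push(x=south) ~> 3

! 10. maze.move(dir=south) ~> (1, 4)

! 11. maze.sense(dir=west) ~> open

! 12. stack.push(x=west) ~> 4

! 13. maze.move(dir=west) ~> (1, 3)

! 14. maze.sense(dir=west) ~> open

! 15. stack.push(x=west) ~> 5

! 16. maze.move(dir=west) ~> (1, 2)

! 17. maze.sense(dir=west) ~> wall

! 18. maze.sense(dir=south) ~> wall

! 19. maze.sense(dir=north) ~> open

! 20. stack.push(x=north) ~> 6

! 21. maze.move(dir=north) ~> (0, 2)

! 22. maze.sense(dir=west) ~> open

! 23. stack.push(x=west) ~> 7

! 24. maze.move(dir=west) ~> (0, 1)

! 25. maze.sense(dir=west) ~> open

! 26. stack.push(x=west) ~> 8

! 27. maze.move(dir=west) ~> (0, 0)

! 28. maze.sense(dir=south) ~> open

! 29. stack.push(x=south) ~> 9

! 30. maze.move(dir=south) ~> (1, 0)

! 31. maze.sense(dir=south) ~> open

! 32. stack.push(x=south) ~> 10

! 33. maze.move(dir=south) ~> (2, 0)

! 34. maze.sense(dir=south) ~> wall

! 35. maze.sense(dir=east) ~> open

! 36. stack.push(x=east) ~> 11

! 37. maze.move(dir=east) ~> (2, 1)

! 38. maze.sense(dir=south) ~> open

! 39. stack.push(x=south) ~> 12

! 40. maze.move(dir=south) ~> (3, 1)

! 41. maze.sense(dir=south) ~> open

! 42. stack.push(x=south) ~> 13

! 43. maze.move(dir=south) ~> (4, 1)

! 44. maze.sense(dir=west) ~> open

! 45. stack.push(x=west) ~> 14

! 46. maze.move(dir=west) ~> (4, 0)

! 47. maze.sense(dir=south) ~> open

! 48. stack.push(x=south) ~> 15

! 49. maze.move(dir=south) ~> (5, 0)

! 50. maze.sense(dir=south) ~> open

! 51. stack.push(x=south) ~> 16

! 52. maze.move(dir=south) ~> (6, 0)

! 53. maze.sense(dir=south) ~> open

! 54. stack.push(x=south) ~> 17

! 55. maze.move(dir=south) ~> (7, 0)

! 56. maze.sense(dir=east) ~> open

! 57. stack.push(x=east) ~> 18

! 58. maze.move(dir=east) ~> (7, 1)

! 59. maze.sense(dir=east) ~> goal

! 60. maze.move(dir=east) ~> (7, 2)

Answer: (7, 2)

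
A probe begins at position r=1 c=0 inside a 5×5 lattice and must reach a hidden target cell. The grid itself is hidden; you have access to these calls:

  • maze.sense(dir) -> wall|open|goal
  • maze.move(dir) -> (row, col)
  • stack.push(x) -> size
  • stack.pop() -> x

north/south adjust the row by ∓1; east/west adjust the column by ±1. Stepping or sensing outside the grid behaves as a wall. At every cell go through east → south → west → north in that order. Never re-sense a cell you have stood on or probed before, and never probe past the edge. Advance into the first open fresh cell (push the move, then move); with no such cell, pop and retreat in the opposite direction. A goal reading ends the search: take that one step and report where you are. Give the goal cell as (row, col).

→ maze.sense(dir='east')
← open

→ stack.push(x='east')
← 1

→ maze.move(dir='east')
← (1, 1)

→ maze.sense(dir='east')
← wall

→ maze.sense(dir='south')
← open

→ stack.push(x='south')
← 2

→ maze.move(dir='south')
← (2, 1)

→ maze.sense(dir='east')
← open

→ stack.push(x='east')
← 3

→ maze.move(dir='east')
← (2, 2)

→ maze.sense(dir='east')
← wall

→ maze.sense(dir='south')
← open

→ stack.push(x='south')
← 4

→ maze.move(dir='south')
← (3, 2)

→ maze.sense(dir='east')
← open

→ stack.push(x='east')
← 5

→ maze.move(dir='east')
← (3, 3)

→ maze.sense(dir='east')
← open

→ stack.push(x='east')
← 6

→ maze.move(dir='east')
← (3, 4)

→ maze.sense(dir='south')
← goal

→ maze.move(dir='south')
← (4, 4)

Answer: (4, 4)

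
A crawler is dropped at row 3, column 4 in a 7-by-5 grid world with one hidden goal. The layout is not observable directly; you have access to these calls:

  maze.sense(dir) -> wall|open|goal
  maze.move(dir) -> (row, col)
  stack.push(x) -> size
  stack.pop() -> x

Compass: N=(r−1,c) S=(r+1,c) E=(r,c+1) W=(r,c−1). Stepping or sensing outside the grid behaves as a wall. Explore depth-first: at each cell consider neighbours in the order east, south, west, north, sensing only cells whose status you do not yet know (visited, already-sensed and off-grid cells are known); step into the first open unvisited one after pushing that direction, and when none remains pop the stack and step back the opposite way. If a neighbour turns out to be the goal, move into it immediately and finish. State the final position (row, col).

> sense south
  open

> push south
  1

> move south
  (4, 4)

> sense south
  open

> push south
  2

> move south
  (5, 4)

> sense south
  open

> push south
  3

> move south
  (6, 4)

> sense west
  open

> push west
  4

> move west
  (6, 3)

> sense west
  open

> push west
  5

> move west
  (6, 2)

> sense west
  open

> push west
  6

> move west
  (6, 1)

> sense west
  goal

> move west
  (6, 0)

Answer: (6, 0)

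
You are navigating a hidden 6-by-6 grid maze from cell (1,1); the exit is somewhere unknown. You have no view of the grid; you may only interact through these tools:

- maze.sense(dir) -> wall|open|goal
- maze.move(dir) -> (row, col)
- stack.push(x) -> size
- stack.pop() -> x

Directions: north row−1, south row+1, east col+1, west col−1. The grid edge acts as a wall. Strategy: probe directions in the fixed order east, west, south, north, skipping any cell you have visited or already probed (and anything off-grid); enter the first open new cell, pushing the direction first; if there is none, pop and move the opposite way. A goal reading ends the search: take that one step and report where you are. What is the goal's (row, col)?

I call maze.sense using east, : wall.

Using maze.sense using west, and observe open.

I use stack.push using west, yielding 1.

I use maze.move using west, yielding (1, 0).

Calling maze.sense using south, which returns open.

Using stack.push using south, giving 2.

Using maze.move using south, → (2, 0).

I call maze.sense using east, — result: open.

Then stack.push using east, and see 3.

Using maze.move using east, and see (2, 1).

Calling maze.sense using east, and see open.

I try stack.push using east, → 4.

I try maze.move using east, and get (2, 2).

Calling maze.sense using east, — result: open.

Then stack.push using east, and observe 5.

I invoke maze.move using east, — result: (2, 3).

Next I call maze.sense using east, and get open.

Calling stack.push using east, → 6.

Now I run maze.move using east, : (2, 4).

Now I run maze.sense using east, → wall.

Invoking maze.sense using south, → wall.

Invoking maze.sense using north, — result: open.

Then stack.push using north, — result: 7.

Next I call maze.move using north, which returns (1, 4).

I call maze.sense using east, and get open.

Invoking stack.push using east, and get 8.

Then maze.move using east, — result: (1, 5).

I invoke maze.sense using north, → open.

I try stack.push using north, which returns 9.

I use maze.move using north, and get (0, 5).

Next I call maze.sense using west, → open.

I use stack.push using west, : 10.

I try maze.move using west, and observe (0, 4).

I invoke maze.sense using west, and get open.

Using stack.push using west, and see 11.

Using maze.move using west, and see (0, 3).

Then maze.sense using west, : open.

I invoke stack.push using west, yielding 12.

I use maze.move using west, and get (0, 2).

I try maze.sense using west, yielding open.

Using stack.push using west, : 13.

Using maze.move using west, → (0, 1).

Calling maze.sense using west, giving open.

Now I run stack.push using west, which returns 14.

I invoke maze.move using west, and get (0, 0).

Invoking stack.pop, and get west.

Calling maze.move using east, and observe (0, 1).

Using stack.pop(), : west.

I call maze.move using east, → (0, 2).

Calling stack.pop, : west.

Using maze.move using east, → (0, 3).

Then maze.sense using south, yielding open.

Now I run stack.push using south, and see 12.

I use maze.move using south, and get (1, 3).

Then stack.pop, which returns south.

I call maze.move using north, and see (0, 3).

Using stack.pop, and observe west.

Using maze.move using east, which returns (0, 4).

Using stack.pop(), giving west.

Now I run maze.move using east, and get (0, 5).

I try stack.pop(), yielding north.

I invoke maze.move using south, yielding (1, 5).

Then stack.pop, — result: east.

I run maze.move using west, and observe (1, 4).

Now I run stack.pop(), and get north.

Calling maze.move using south, giving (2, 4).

I call stack.pop, and get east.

Calling maze.move using west, which returns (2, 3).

I invoke maze.sense using south, giving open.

I run stack.push using south, → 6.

Then maze.move using south, : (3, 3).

Now I run maze.sense using west, and observe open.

I use stack.push using west, : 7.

I call maze.move using west, and see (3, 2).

Next I call maze.sense using west, : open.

Then stack.push using west, → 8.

Using maze.move using west, giving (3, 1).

Then maze.sense using west, which returns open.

Then stack.push using west, and observe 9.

Then maze.move using west, yielding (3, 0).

Then maze.sense using south, : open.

I use stack.push using south, which returns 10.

I invoke maze.move using south, giving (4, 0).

Then maze.sense using east, : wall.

I run maze.sense using south, — result: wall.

Now I run stack.pop(), : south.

Now I run maze.move using north, : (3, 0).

I try stack.pop(), and get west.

Then maze.move using east, which returns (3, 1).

I invoke stack.pop(), and observe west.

I use maze.move using east, : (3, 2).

I use maze.sense using south, and see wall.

I invoke stack.pop(), which returns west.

I invoke maze.move using east, : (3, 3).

Now I run maze.sense using south, which returns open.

Next I call stack.push using south, : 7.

I invoke maze.move using south, which returns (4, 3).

Now I run maze.sense using east, : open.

I call stack.push using east, → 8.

Using maze.move using east, giving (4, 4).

Calling maze.sense using east, — result: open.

I try stack.push using east, which returns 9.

Using maze.move using east, which returns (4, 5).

Then maze.sense using south, — result: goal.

Next I call maze.move using south, and observe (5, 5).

Answer: (5, 5)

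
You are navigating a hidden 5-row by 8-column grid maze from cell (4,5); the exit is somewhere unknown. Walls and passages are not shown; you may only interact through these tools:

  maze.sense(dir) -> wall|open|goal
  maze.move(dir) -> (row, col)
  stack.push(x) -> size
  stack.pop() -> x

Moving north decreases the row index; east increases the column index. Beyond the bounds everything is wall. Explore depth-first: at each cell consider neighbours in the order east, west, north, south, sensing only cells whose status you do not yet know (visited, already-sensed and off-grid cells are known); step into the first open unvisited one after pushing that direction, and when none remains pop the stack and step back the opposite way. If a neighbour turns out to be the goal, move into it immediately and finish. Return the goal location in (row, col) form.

// maze.sense(dir: east) == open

// stack.push(x: east) == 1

// maze.move(dir: east) == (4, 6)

// maze.sense(dir: east) == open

// stack.push(x: east) == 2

// maze.move(dir: east) == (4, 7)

// maze.sense(dir: north) == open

// stack.push(x: north) == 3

// maze.move(dir: north) == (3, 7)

// maze.sense(dir: west) == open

// stack.push(x: west) == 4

// maze.move(dir: west) == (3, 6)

// maze.sense(dir: west) == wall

// maze.sense(dir: north) == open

// stack.push(x: north) == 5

// maze.move(dir: north) == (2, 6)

// maze.sense(dir: east) == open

// stack.push(x: east) == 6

// maze.move(dir: east) == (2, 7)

// maze.sense(dir: north) == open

// stack.push(x: north) == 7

// maze.move(dir: north) == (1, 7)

// maze.sense(dir: west) == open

// stack.push(x: west) == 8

// maze.move(dir: west) == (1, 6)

// maze.sense(dir: west) == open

// stack.push(x: west) == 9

// maze.move(dir: west) == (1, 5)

// maze.sense(dir: west) == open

// stack.push(x: west) == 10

// maze.move(dir: west) == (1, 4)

// maze.sense(dir: west) == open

// stack.push(x: west) == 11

// maze.move(dir: west) == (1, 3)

// maze.sense(dir: west) == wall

// maze.sense(dir: north) == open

// stack.push(x: north) == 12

// maze.move(dir: north) == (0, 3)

// maze.sense(dir: east) == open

// stack.push(x: east) == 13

// maze.move(dir: east) == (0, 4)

// maze.sense(dir: east) == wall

// stack.pop() == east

// maze.move(dir: west) == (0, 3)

// maze.sense(dir: west) == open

// stack.push(x: west) == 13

// maze.move(dir: west) == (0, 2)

// maze.sense(dir: west) == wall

// stack.pop() == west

// maze.move(dir: east) == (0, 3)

// stack.pop() == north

// maze.move(dir: south) == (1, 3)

// maze.sense(dir: south) == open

// stack.push(x: south) == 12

// maze.move(dir: south) == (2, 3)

// maze.sense(dir: east) == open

// stack.push(x: east) == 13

// maze.move(dir: east) == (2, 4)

// maze.sense(dir: east) == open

// stack.push(x: east) == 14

// maze.move(dir: east) == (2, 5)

// stack.pop() == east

// maze.move(dir: west) == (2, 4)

// maze.sense(dir: south) == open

// stack.push(x: south) == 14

// maze.move(dir: south) == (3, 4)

// maze.sense(dir: west) == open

// stack.push(x: west) == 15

// maze.move(dir: west) == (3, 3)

// maze.sense(dir: west) == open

// stack.push(x: west) == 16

// maze.move(dir: west) == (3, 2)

// maze.sense(dir: west) == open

// stack.push(x: west) == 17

// maze.move(dir: west) == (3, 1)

// maze.sense(dir: west) == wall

// maze.sense(dir: north) == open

// stack.push(x: north) == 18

// maze.move(dir: north) == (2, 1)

// maze.sense(dir: east) == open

// stack.push(x: east) == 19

// maze.move(dir: east) == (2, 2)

// stack.pop() == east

// maze.move(dir: west) == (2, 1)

// maze.sense(dir: west) == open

// stack.push(x: west) == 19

// maze.move(dir: west) == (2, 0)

// maze.sense(dir: north) == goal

// maze.move(dir: north) == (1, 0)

Answer: (1, 0)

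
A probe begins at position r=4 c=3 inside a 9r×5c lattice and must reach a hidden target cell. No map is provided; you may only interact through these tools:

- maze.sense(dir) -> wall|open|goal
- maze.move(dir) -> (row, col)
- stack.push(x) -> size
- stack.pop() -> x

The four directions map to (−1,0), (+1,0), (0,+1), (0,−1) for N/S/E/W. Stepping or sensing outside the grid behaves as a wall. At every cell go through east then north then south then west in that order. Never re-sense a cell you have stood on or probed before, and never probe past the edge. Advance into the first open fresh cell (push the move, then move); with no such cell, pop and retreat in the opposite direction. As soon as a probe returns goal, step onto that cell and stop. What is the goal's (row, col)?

>> maze.sense(dir=east)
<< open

>> stack.push(x=east)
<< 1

>> maze.move(dir=east)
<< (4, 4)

>> maze.sense(dir=north)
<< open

>> stack.push(x=north)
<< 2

>> maze.move(dir=north)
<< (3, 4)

>> maze.sense(dir=north)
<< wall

>> maze.sense(dir=west)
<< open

>> stack.push(x=west)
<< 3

>> maze.move(dir=west)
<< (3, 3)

>> maze.sense(dir=north)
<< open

>> stack.push(x=north)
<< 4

>> maze.move(dir=north)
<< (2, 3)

>> maze.sense(dir=north)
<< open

>> stack.push(x=north)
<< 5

>> maze.move(dir=north)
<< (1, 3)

>> maze.sense(dir=east)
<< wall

>> maze.sense(dir=north)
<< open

>> stack.push(x=north)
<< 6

>> maze.move(dir=north)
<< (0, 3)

>> maze.sense(dir=east)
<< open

>> stack.push(x=east)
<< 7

>> maze.move(dir=east)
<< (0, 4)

>> stack.pop()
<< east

>> maze.move(dir=west)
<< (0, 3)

>> maze.sense(dir=west)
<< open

>> stack.push(x=west)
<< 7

>> maze.move(dir=west)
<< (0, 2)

>> maze.sense(dir=south)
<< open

>> stack.push(x=south)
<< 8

>> maze.move(dir=south)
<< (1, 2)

>> maze.sense(dir=south)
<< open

>> stack.push(x=south)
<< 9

>> maze.move(dir=south)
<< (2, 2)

>> maze.sense(dir=south)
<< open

>> stack.push(x=south)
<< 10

>> maze.move(dir=south)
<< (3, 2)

>> maze.sense(dir=south)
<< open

>> stack.push(x=south)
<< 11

>> maze.move(dir=south)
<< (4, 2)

>> maze.sense(dir=south)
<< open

>> stack.push(x=south)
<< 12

>> maze.move(dir=south)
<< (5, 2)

>> maze.sense(dir=east)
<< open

>> stack.push(x=east)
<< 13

>> maze.move(dir=east)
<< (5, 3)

>> maze.sense(dir=east)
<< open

>> stack.push(x=east)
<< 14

>> maze.move(dir=east)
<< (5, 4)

>> maze.sense(dir=south)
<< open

>> stack.push(x=south)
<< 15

>> maze.move(dir=south)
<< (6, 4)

>> maze.sense(dir=south)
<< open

>> stack.push(x=south)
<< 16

>> maze.move(dir=south)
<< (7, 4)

>> maze.sense(dir=south)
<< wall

>> maze.sense(dir=west)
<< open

>> stack.push(x=west)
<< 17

>> maze.move(dir=west)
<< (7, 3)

>> maze.sense(dir=north)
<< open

>> stack.push(x=north)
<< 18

>> maze.move(dir=north)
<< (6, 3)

>> maze.sense(dir=west)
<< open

>> stack.push(x=west)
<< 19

>> maze.move(dir=west)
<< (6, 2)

>> maze.sense(dir=south)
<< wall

>> maze.sense(dir=west)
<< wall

>> stack.pop()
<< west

>> maze.move(dir=east)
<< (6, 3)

>> stack.pop()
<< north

>> maze.move(dir=south)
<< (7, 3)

>> maze.sense(dir=south)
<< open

>> stack.push(x=south)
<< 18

>> maze.move(dir=south)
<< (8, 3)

>> maze.sense(dir=west)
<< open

>> stack.push(x=west)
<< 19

>> maze.move(dir=west)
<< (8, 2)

>> maze.sense(dir=west)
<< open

>> stack.push(x=west)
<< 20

>> maze.move(dir=west)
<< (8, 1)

>> maze.sense(dir=north)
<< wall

>> maze.sense(dir=west)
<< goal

>> maze.move(dir=west)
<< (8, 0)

Answer: (8, 0)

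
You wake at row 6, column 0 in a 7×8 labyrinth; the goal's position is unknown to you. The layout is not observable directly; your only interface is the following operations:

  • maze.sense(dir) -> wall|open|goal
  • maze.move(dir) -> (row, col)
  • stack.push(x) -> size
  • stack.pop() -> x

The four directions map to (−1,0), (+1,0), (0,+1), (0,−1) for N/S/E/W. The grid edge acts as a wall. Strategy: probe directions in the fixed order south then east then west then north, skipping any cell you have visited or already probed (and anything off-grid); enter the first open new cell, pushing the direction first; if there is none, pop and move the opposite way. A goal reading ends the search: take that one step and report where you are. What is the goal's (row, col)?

-> maze.sense(dir→east)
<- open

-> stack.push(x→east)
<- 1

-> maze.move(dir→east)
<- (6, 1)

-> maze.sense(dir→east)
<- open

-> stack.push(x→east)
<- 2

-> maze.move(dir→east)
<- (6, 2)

-> maze.sense(dir→east)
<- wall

-> maze.sense(dir→north)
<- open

-> stack.push(x→north)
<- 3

-> maze.move(dir→north)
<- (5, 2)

-> maze.sense(dir→east)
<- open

-> stack.push(x→east)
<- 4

-> maze.move(dir→east)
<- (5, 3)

-> maze.sense(dir→east)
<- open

-> stack.push(x→east)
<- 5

-> maze.move(dir→east)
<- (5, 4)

-> maze.sense(dir→south)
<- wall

-> maze.sense(dir→east)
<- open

-> stack.push(x→east)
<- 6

-> maze.move(dir→east)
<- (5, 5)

-> maze.sense(dir→south)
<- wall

-> maze.sense(dir→east)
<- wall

-> maze.sense(dir→north)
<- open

-> stack.push(x→north)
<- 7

-> maze.move(dir→north)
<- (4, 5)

-> maze.sense(dir→east)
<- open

-> stack.push(x→east)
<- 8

-> maze.move(dir→east)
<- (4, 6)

-> maze.sense(dir→east)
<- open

-> stack.push(x→east)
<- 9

-> maze.move(dir→east)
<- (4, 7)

-> maze.sense(dir→south)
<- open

-> stack.push(x→south)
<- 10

-> maze.move(dir→south)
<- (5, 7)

-> maze.sense(dir→south)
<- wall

-> stack.pop()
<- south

-> maze.move(dir→north)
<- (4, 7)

-> maze.sense(dir→north)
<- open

-> stack.push(x→north)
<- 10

-> maze.move(dir→north)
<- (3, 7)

-> maze.sense(dir→west)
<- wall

-> maze.sense(dir→north)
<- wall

-> stack.pop()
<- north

-> maze.move(dir→south)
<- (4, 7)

-> stack.pop()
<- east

-> maze.move(dir→west)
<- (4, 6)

-> stack.pop()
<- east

-> maze.move(dir→west)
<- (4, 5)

-> maze.sense(dir→west)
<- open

-> stack.push(x→west)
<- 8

-> maze.move(dir→west)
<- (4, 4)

-> maze.sense(dir→west)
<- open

-> stack.push(x→west)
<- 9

-> maze.move(dir→west)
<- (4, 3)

-> maze.sense(dir→west)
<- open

-> stack.push(x→west)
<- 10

-> maze.move(dir→west)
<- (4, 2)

-> maze.sense(dir→west)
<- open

-> stack.push(x→west)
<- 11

-> maze.move(dir→west)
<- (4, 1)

-> maze.sense(dir→south)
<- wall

-> maze.sense(dir→west)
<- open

-> stack.push(x→west)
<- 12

-> maze.move(dir→west)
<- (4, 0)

-> maze.sense(dir→south)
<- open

-> stack.push(x→south)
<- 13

-> maze.move(dir→south)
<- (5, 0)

-> stack.pop()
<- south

-> maze.move(dir→north)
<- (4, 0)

-> maze.sense(dir→north)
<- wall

-> stack.pop()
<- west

-> maze.move(dir→east)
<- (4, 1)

-> maze.sense(dir→north)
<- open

-> stack.push(x→north)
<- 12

-> maze.move(dir→north)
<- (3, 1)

-> maze.sense(dir→east)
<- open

-> stack.push(x→east)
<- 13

-> maze.move(dir→east)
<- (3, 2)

-> maze.sense(dir→east)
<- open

-> stack.push(x→east)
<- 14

-> maze.move(dir→east)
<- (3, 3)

-> maze.sense(dir→east)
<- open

-> stack.push(x→east)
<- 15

-> maze.move(dir→east)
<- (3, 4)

-> maze.sense(dir→east)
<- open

-> stack.push(x→east)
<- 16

-> maze.move(dir→east)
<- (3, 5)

-> maze.sense(dir→north)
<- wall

-> stack.pop()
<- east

-> maze.move(dir→west)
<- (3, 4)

-> maze.sense(dir→north)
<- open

-> stack.push(x→north)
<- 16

-> maze.move(dir→north)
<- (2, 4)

-> maze.sense(dir→west)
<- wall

-> maze.sense(dir→north)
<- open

-> stack.push(x→north)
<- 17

-> maze.move(dir→north)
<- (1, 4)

-> maze.sense(dir→east)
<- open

-> stack.push(x→east)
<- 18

-> maze.move(dir→east)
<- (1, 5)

-> maze.sense(dir→east)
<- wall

-> maze.sense(dir→north)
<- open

-> stack.push(x→north)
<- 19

-> maze.move(dir→north)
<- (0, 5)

-> maze.sense(dir→east)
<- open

-> stack.push(x→east)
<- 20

-> maze.move(dir→east)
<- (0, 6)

-> maze.sense(dir→east)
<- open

-> stack.push(x→east)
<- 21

-> maze.move(dir→east)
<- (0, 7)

-> maze.sense(dir→south)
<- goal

-> maze.move(dir→south)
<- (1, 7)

Answer: (1, 7)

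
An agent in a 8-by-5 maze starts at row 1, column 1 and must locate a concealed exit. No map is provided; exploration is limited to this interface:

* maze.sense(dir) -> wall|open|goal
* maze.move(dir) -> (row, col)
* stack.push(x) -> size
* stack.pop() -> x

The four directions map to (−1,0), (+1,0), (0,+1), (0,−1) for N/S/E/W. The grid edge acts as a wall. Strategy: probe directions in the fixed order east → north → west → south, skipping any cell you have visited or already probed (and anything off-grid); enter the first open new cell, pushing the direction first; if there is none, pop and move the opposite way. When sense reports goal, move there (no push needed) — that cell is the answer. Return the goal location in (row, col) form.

$ maze.sense dir=east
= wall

$ maze.sense dir=north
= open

$ stack.push x=north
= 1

$ maze.move dir=north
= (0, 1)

$ maze.sense dir=east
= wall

$ maze.sense dir=west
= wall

$ stack.pop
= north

$ maze.move dir=south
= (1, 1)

$ maze.sense dir=west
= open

$ stack.push x=west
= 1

$ maze.move dir=west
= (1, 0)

$ maze.sense dir=south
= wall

$ stack.pop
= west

$ maze.move dir=east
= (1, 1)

$ maze.sense dir=south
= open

$ stack.push x=south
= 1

$ maze.move dir=south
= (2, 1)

$ maze.sense dir=east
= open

$ stack.push x=east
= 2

$ maze.move dir=east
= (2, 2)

$ maze.sense dir=east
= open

$ stack.push x=east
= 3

$ maze.move dir=east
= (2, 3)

$ maze.sense dir=east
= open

$ stack.push x=east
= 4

$ maze.move dir=east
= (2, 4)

$ maze.sense dir=north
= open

$ stack.push x=north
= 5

$ maze.move dir=north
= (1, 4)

$ maze.sense dir=north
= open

$ stack.push x=north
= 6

$ maze.move dir=north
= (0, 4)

$ maze.sense dir=west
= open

$ stack.push x=west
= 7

$ maze.move dir=west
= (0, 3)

$ maze.sense dir=south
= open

$ stack.push x=south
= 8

$ maze.move dir=south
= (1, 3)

$ stack.pop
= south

$ maze.move dir=north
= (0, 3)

$ stack.pop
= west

$ maze.move dir=east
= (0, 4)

$ stack.pop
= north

$ maze.move dir=south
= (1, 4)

$ stack.pop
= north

$ maze.move dir=south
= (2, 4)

$ maze.sense dir=south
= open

$ stack.push x=south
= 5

$ maze.move dir=south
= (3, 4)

$ maze.sense dir=west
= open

$ stack.push x=west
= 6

$ maze.move dir=west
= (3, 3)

$ maze.sense dir=west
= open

$ stack.push x=west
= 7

$ maze.move dir=west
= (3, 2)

$ maze.sense dir=west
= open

$ stack.push x=west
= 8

$ maze.move dir=west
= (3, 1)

$ maze.sense dir=west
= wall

$ maze.sense dir=south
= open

$ stack.push x=south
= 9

$ maze.move dir=south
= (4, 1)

$ maze.sense dir=east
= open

$ stack.push x=east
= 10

$ maze.move dir=east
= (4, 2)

$ maze.sense dir=east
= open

$ stack.push x=east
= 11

$ maze.move dir=east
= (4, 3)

$ maze.sense dir=east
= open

$ stack.push x=east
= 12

$ maze.move dir=east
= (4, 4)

$ maze.sense dir=south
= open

$ stack.push x=south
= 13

$ maze.move dir=south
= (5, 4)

$ maze.sense dir=west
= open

$ stack.push x=west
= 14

$ maze.move dir=west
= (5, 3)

$ maze.sense dir=west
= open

$ stack.push x=west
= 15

$ maze.move dir=west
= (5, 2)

$ maze.sense dir=west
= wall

$ maze.sense dir=south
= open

$ stack.push x=south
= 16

$ maze.move dir=south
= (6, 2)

$ maze.sense dir=east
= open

$ stack.push x=east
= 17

$ maze.move dir=east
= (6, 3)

$ maze.sense dir=east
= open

$ stack.push x=east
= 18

$ maze.move dir=east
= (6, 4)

$ maze.sense dir=south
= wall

$ stack.pop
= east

$ maze.move dir=west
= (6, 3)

$ maze.sense dir=south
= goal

$ maze.move dir=south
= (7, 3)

Answer: (7, 3)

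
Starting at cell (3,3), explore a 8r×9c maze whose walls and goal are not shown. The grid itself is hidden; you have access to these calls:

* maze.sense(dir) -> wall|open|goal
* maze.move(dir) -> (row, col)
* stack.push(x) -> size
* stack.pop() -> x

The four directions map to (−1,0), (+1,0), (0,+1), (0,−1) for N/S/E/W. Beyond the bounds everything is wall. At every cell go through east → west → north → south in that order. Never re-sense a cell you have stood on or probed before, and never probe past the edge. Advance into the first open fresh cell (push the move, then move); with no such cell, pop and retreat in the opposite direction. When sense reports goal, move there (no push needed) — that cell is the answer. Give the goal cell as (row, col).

==> sense(dir=east)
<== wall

==> sense(dir=west)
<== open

==> push(x=west)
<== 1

==> move(dir=west)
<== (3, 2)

==> sense(dir=west)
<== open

==> push(x=west)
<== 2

==> move(dir=west)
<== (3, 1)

==> sense(dir=west)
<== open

==> push(x=west)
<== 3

==> move(dir=west)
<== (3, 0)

==> sense(dir=north)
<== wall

==> sense(dir=south)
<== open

==> push(x=south)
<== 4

==> move(dir=south)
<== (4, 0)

==> sense(dir=east)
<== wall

==> sense(dir=south)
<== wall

==> pop()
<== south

==> move(dir=north)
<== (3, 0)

==> pop()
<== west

==> move(dir=east)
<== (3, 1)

==> sense(dir=north)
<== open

==> push(x=north)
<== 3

==> move(dir=north)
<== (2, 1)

==> sense(dir=east)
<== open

==> push(x=east)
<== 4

==> move(dir=east)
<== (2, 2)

==> sense(dir=east)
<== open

==> push(x=east)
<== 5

==> move(dir=east)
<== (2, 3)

==> sense(dir=east)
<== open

==> push(x=east)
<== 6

==> move(dir=east)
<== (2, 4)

==> sense(dir=east)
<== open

==> push(x=east)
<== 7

==> move(dir=east)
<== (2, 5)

==> sense(dir=east)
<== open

==> push(x=east)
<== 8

==> move(dir=east)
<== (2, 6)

==> sense(dir=east)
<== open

==> push(x=east)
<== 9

==> move(dir=east)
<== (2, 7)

==> sense(dir=east)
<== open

==> push(x=east)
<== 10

==> move(dir=east)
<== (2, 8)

==> sense(dir=north)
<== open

==> push(x=north)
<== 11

==> move(dir=north)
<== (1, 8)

==> sense(dir=west)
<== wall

==> sense(dir=north)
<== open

==> push(x=north)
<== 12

==> move(dir=north)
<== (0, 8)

==> sense(dir=west)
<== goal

==> move(dir=west)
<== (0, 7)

Answer: (0, 7)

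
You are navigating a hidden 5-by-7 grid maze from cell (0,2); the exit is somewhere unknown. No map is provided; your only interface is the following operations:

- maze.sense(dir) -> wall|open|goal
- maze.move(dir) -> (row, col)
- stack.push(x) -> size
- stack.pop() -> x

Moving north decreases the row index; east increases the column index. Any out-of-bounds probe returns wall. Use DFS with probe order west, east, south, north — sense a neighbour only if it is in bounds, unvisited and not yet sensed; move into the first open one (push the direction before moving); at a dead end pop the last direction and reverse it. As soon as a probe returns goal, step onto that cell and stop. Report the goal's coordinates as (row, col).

I invoke maze.sense using dir=west, giving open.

Calling stack.push using x=west, : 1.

Next I call maze.move using dir=west, — result: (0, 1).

I invoke maze.sense using dir=west, which returns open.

Using stack.push using x=west, which returns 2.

I try maze.move using dir=west, : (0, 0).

I invoke maze.sense using dir=south, — result: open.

Next I call stack.push using x=south, and observe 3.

Then maze.move using dir=south, giving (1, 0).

I try maze.sense using dir=east, and get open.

I run stack.push using x=east, and observe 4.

Calling maze.move using dir=east, giving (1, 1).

Calling maze.sense using dir=east, and get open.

Calling stack.push using x=east, : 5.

Invoking maze.move using dir=east, and get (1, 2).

I use maze.sense using dir=east, → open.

Then stack.push using x=east, — result: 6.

I call maze.move using dir=east, : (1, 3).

Next I call maze.sense using dir=east, and see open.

Using stack.push using x=east, — result: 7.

Using maze.move using dir=east, — result: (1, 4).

I invoke maze.sense using dir=east, — result: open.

I call stack.push using x=east, → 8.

I run maze.move using dir=east, and see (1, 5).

Next I call maze.sense using dir=east, : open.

Using stack.push using x=east, and get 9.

I run maze.move using dir=east, : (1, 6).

Then maze.sense using dir=south, and see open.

Calling stack.push using x=south, — result: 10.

I use maze.move using dir=south, which returns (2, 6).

I try maze.sense using dir=west, : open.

Now I run stack.push using x=west, giving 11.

I use maze.move using dir=west, : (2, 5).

I invoke maze.sense using dir=west, — result: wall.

I use maze.sense using dir=south, yielding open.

I run stack.push using x=south, yielding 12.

I use maze.move using dir=south, yielding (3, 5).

Then maze.sense using dir=west, yielding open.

Using stack.push using x=west, which returns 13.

Calling maze.move using dir=west, yielding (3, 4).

Calling maze.sense using dir=west, and get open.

I try stack.push using x=west, — result: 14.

I use maze.move using dir=west, and get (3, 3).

Using maze.sense using dir=west, yielding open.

I run stack.push using x=west, and observe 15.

Next I call maze.move using dir=west, which returns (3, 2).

I run maze.sense using dir=west, and get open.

I use stack.push using x=west, giving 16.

Invoking maze.move using dir=west, : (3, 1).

Then maze.sense using dir=west, giving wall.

Invoking maze.sense using dir=south, which returns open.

I try stack.push using x=south, — result: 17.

Then maze.move using dir=south, — result: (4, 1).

I run maze.sense using dir=west, yielding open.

Then stack.push using x=west, yielding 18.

I call maze.move using dir=west, which returns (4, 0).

Calling stack.pop(), giving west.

Next I call maze.move using dir=east, which returns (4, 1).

I use maze.sense using dir=east, : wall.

I invoke stack.pop, : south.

Calling maze.move using dir=north, yielding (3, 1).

Invoking maze.sense using dir=north, — result: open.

Invoking stack.push using x=north, → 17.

Using maze.move using dir=north, and observe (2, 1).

I run maze.sense using dir=west, yielding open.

I call stack.push using x=west, — result: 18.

Invoking maze.move using dir=west, yielding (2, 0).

Invoking stack.pop(), → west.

Next I call maze.move using dir=east, : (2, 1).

Then maze.sense using dir=east, and get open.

Using stack.push using x=east, which returns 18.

I try maze.move using dir=east, → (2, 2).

I call maze.sense using dir=east, giving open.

Next I call stack.push using x=east, → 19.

I run maze.move using dir=east, — result: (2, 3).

I use stack.pop(), giving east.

I invoke maze.move using dir=west, and get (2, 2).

I invoke stack.pop(), : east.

I try maze.move using dir=west, which returns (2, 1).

Then stack.pop(), and get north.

Now I run maze.move using dir=south, and see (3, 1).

Using stack.pop, → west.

Next I call maze.move using dir=east, giving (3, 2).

I run stack.pop, and see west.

Calling maze.move using dir=east, — result: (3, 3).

Then maze.sense using dir=south, yielding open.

I invoke stack.push using x=south, yielding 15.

I run maze.move using dir=south, yielding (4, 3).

I use maze.sense using dir=east, and get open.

I use stack.push using x=east, and observe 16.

Next I call maze.move using dir=east, — result: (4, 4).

I use maze.sense using dir=east, → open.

Now I run stack.push using x=east, and see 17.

I invoke maze.move using dir=east, → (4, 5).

I call maze.sense using dir=east, → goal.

I run maze.move using dir=east, : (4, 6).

Answer: (4, 6)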